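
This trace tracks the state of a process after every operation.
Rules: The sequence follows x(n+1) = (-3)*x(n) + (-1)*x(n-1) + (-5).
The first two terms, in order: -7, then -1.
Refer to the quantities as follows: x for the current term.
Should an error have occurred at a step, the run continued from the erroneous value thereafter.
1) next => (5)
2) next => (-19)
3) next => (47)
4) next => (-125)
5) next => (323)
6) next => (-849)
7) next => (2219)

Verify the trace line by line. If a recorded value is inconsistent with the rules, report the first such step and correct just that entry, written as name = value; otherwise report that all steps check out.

step 4, x = -127

Step 1: x = -3*(-1) + (-1)*(-7) + (-5) = 5 — confirmed correct.
Step 2: x = -3*(5) + (-1)*(-1) + (-5) = -19 — verified.
Step 3: x = -3*(-19) + (-1)*(5) + (-5) = 47 — confirmed correct.
Step 4: x = -3*(47) + (-1)*(-19) + (-5) = -127 — the trace has a different value.
First incorrect step: 4; the correct value is x = -127.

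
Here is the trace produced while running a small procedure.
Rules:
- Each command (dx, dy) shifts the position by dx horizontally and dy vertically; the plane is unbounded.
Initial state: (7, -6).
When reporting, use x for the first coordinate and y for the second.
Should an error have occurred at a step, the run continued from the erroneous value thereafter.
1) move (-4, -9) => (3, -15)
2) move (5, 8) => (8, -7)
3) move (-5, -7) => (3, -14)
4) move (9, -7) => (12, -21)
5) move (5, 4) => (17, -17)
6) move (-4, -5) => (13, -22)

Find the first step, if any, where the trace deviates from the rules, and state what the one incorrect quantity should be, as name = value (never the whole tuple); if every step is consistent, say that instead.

Recomputing the run from the initial state:
step 1: x = 3, y = -15
step 2: x = 8, y = -7
step 3: x = 3, y = -14
step 4: x = 12, y = -21
step 5: x = 17, y = -17
step 6: x = 13, y = -22
This matches the trace at every step.

no error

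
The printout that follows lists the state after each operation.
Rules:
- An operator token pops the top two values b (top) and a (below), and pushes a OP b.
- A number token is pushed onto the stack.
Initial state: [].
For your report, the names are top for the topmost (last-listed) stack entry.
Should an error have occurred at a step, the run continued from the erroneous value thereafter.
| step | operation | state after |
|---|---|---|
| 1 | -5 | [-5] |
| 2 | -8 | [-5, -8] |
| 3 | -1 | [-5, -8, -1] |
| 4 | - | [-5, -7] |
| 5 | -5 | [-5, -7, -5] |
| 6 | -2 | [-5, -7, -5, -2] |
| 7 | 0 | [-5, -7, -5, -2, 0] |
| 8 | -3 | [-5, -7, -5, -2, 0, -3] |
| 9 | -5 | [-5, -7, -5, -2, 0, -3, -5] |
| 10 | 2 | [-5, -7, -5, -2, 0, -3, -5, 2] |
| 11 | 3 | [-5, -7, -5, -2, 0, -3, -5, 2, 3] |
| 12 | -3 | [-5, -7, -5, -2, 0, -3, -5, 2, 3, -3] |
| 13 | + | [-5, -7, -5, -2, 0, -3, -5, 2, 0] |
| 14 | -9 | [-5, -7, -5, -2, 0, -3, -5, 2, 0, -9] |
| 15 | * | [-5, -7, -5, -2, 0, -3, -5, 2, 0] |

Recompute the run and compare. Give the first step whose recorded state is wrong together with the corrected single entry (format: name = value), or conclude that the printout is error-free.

Step 1: push -5: top = -5 — verified.
Step 2: push -8: top = -8 — same as recorded.
Step 3: push -1: top = -1 — verified.
Step 4: -8 - -1 = -7 — exactly as logged.
Step 5: push -5: top = -5 — checks out.
Step 6: push -2: top = -2 — checks out.
Step 7: push 0: top = 0 — confirmed correct.
Step 8: push -3: top = -3 — same as recorded.
Step 9: push -5: top = -5 — agrees with the printout.
Step 10: push 2: top = 2 — exactly as logged.
Step 11: push 3: top = 3 — exactly as logged.
Step 12: push -3: top = -3 — in agreement.
Step 13: 3 + -3 = 0 — matches.
Step 14: push -9: top = -9 — no discrepancy.
Step 15: 0 * -9 = 0 — same as recorded.
All steps check out; nothing to correct.

no error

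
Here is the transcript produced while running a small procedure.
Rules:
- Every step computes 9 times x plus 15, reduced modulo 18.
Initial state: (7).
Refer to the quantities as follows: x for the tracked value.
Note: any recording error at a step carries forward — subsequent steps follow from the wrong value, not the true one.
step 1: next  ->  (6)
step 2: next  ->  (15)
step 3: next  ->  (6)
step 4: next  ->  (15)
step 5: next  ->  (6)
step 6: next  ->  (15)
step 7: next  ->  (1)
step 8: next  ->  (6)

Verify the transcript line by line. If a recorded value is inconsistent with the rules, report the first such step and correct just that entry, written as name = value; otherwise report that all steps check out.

step 1: x = (9*7 + 15) mod 18 = 6 -> in agreement
step 2: x = (9*6 + 15) mod 18 = 15 -> exactly as logged
step 3: x = (9*15 + 15) mod 18 = 6 -> same as recorded
step 4: x = (9*6 + 15) mod 18 = 15 -> same as recorded
step 5: x = (9*15 + 15) mod 18 = 6 -> checks out
step 6: x = (9*6 + 15) mod 18 = 15 -> consistent with the transcript
step 7: x = (9*15 + 15) mod 18 = 6 -> the entry is off here
Conclusion: step 7 carries the first error; the entry should be x = 6.

step 7, x = 6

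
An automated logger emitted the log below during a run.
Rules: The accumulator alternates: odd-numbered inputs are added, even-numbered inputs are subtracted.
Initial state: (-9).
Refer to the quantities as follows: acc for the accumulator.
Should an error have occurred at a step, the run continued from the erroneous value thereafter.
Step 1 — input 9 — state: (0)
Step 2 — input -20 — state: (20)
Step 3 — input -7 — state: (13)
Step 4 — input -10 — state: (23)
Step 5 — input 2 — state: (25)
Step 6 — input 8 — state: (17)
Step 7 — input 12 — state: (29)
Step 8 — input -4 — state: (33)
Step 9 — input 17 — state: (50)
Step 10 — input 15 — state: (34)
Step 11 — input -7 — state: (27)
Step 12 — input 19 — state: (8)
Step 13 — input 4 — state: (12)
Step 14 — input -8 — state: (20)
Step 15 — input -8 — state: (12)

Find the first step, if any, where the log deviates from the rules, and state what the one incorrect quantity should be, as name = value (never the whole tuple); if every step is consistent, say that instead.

step 10, acc = 35

step 1: acc = -9 + 9 = 0 -> consistent with the log
step 2: acc = 0 - -20 = 20 -> agrees with the log
step 3: acc = 20 + -7 = 13 -> checks out
step 4: acc = 13 - -10 = 23 -> no discrepancy
step 5: acc = 23 + 2 = 25 -> same as recorded
step 6: acc = 25 - 8 = 17 -> no discrepancy
step 7: acc = 17 + 12 = 29 -> checks out
step 8: acc = 29 - -4 = 33 -> confirmed correct
step 9: acc = 33 + 17 = 50 -> no discrepancy
step 10: acc = 50 - 15 = 35 -> not what was recorded
Conclusion: step 10 carries the first error; the entry should be acc = 35.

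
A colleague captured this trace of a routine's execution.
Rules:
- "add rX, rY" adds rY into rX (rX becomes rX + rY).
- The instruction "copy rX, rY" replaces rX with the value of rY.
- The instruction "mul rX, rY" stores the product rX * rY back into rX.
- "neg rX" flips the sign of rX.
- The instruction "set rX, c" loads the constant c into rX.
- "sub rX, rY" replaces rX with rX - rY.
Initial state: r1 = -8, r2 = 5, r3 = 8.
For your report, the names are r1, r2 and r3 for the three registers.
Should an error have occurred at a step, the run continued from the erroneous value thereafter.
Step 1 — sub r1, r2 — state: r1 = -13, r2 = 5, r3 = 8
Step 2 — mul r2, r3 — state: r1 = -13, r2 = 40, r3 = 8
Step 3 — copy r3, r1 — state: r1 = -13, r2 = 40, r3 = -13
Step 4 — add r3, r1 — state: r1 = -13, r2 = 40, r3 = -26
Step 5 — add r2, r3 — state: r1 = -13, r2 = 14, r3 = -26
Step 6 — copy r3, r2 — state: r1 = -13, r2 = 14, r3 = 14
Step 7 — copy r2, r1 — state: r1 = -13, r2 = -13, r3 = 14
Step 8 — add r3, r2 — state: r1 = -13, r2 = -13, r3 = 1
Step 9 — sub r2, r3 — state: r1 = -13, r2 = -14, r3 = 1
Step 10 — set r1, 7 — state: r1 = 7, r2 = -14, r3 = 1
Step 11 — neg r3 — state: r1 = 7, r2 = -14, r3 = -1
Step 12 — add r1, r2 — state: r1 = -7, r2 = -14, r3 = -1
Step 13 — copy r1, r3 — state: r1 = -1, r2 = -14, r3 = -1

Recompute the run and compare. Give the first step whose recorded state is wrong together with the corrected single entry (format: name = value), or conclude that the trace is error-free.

step 1: r1 = -8 - 5 = -13 -> no discrepancy
step 2: r2 = 5 * 8 = 40 -> same as recorded
step 3: r3 = -13 -> no discrepancy
step 4: r3 = -13 + -13 = -26 -> confirmed correct
step 5: r2 = 40 + -26 = 14 -> agrees with the trace
step 6: r3 = 14 -> confirmed correct
step 7: r2 = -13 -> in agreement
step 8: r3 = 14 + -13 = 1 -> consistent with the trace
step 9: r2 = -13 - 1 = -14 -> agrees with the trace
step 10: r1 = 7 -> exactly as logged
step 11: r3 = -(1) = -1 -> agrees with the trace
step 12: r1 = 7 + -14 = -7 -> matches
step 13: r1 = -1 -> verified
No step deviates from the rules.

no error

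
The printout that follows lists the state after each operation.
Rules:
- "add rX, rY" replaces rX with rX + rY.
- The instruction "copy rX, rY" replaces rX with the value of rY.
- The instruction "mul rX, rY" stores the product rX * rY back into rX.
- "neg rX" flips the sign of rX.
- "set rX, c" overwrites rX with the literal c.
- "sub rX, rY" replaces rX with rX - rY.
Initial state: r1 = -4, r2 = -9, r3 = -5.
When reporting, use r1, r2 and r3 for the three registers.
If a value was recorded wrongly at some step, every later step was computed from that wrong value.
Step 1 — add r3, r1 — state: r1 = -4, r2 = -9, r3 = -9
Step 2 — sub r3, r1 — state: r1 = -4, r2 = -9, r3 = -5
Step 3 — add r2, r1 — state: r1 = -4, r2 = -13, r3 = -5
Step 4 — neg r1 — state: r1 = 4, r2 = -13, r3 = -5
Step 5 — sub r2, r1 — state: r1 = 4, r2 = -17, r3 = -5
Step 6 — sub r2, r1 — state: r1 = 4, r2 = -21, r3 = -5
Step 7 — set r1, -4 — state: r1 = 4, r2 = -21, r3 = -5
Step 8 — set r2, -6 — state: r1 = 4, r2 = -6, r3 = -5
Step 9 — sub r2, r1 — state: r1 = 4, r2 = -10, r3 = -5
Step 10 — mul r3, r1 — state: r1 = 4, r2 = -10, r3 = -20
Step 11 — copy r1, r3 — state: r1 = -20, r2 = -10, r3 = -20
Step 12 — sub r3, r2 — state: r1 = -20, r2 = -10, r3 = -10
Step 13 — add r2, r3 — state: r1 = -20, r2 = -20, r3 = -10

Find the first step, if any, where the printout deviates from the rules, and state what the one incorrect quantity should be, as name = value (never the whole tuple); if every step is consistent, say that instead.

Step 1: r3 = -5 + -4 = -9 — in agreement.
Step 2: r3 = -9 - -4 = -5 — in agreement.
Step 3: r2 = -9 + -4 = -13 — in agreement.
Step 4: r1 = -(-4) = 4 — in agreement.
Step 5: r2 = -13 - 4 = -17 — checks out.
Step 6: r2 = -17 - 4 = -21 — same as recorded.
Step 7: r1 = -4 — first mismatch against the printout.
So the first discrepancy is step 7, where the right value is r1 = -4.

step 7, r1 = -4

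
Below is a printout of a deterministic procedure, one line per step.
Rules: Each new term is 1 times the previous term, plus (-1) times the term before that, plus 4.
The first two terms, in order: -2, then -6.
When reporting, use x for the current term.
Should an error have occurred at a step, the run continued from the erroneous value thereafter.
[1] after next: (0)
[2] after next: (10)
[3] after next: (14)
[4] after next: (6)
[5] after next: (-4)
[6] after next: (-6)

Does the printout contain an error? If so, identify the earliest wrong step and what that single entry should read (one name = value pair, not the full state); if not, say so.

Recomputing the run from the initial state:
step 1: x = 0
step 2: x = 10
step 3: x = 14
step 4: x = 8
step 5: x = -2
step 6: x = -6
The first disagreement with the printout is at step 4, where the value should be x = 8.

step 4, x = 8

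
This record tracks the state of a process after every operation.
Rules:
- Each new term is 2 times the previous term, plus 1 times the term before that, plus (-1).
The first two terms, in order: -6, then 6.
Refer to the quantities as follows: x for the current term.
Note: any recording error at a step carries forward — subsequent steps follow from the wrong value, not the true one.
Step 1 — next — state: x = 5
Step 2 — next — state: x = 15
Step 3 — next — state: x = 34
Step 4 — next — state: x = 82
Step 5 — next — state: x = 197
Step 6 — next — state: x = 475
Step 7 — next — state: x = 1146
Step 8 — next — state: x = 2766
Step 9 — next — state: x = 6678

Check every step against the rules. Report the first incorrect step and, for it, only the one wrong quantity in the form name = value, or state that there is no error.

step 9, x = 6677

step 1: x = 2*(6) + (1)*(-6) + (-1) = 5 -> exactly as logged
step 2: x = 2*(5) + (1)*(6) + (-1) = 15 -> checks out
step 3: x = 2*(15) + (1)*(5) + (-1) = 34 -> no discrepancy
step 4: x = 2*(34) + (1)*(15) + (-1) = 82 -> same as recorded
step 5: x = 2*(82) + (1)*(34) + (-1) = 197 -> agrees with the record
step 6: x = 2*(197) + (1)*(82) + (-1) = 475 -> confirmed correct
step 7: x = 2*(475) + (1)*(197) + (-1) = 1146 -> verified
step 8: x = 2*(1146) + (1)*(475) + (-1) = 2766 -> matches
step 9: x = 2*(2766) + (1)*(1146) + (-1) = 6677 -> the entry is off here
That makes step 9 the first incorrect line — x = 6677 is what it should show.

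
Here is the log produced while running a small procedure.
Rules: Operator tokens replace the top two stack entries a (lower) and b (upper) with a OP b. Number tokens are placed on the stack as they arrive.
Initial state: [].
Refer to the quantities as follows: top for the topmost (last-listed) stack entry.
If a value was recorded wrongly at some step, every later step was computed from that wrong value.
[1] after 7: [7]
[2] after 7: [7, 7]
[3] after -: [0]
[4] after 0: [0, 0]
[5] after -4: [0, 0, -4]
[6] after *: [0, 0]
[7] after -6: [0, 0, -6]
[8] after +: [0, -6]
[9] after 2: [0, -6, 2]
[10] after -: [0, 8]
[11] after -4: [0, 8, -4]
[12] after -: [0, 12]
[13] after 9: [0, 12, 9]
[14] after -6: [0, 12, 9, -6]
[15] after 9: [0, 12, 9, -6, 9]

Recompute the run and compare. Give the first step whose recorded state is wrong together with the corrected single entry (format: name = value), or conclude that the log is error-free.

Recomputing the run from the initial state:
step 1: [7]
step 2: [7, 7]
step 3: [0]
step 4: [0, 0]
step 5: [0, 0, -4]
step 6: [0, 0]
step 7: [0, 0, -6]
step 8: [0, -6]
step 9: [0, -6, 2]
step 10: [0, -8]
step 11: [0, -8, -4]
step 12: [0, -4]
step 13: [0, -4, 9]
step 14: [0, -4, 9, -6]
step 15: [0, -4, 9, -6, 9]
The first disagreement with the log is at step 10, where the value should be top = -8.

step 10, top = -8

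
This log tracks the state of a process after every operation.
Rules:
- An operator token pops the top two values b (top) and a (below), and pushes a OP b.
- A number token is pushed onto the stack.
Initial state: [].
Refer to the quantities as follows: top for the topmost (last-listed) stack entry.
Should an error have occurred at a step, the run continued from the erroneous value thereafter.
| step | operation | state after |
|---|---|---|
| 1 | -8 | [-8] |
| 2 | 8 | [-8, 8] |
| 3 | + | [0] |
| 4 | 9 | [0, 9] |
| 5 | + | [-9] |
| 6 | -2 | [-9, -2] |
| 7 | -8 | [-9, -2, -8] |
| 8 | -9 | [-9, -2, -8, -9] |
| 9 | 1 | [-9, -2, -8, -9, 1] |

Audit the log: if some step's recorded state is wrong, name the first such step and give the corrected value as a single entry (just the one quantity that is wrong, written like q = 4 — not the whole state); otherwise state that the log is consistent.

step 5, top = 9

step 1: push -8: top = -8 -> agrees with the log
step 2: push 8: top = 8 -> confirmed correct
step 3: -8 + 8 = 0 -> matches
step 4: push 9: top = 9 -> verified
step 5: 0 + 9 = 9 -> the entry is off here
Step 5 is the first one off; corrected, top = 9.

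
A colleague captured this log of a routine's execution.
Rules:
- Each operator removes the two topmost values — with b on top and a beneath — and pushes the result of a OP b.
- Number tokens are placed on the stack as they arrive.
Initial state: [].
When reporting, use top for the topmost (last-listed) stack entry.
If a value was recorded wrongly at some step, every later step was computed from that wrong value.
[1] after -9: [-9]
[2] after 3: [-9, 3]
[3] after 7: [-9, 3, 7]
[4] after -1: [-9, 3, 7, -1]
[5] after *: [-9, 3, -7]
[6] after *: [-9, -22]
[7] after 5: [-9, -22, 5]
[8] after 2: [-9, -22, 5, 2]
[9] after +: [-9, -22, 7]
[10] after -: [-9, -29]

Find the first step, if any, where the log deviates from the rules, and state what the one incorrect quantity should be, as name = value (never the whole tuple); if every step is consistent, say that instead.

step 1: push -9: top = -9 -> same as recorded
step 2: push 3: top = 3 -> checks out
step 3: push 7: top = 7 -> no discrepancy
step 4: push -1: top = -1 -> exactly as logged
step 5: 7 * -1 = -7 -> confirmed correct
step 6: 3 * -7 = -21 -> the recorded entry deviates here
Step 6 is the first one off; corrected, top = -21.

step 6, top = -21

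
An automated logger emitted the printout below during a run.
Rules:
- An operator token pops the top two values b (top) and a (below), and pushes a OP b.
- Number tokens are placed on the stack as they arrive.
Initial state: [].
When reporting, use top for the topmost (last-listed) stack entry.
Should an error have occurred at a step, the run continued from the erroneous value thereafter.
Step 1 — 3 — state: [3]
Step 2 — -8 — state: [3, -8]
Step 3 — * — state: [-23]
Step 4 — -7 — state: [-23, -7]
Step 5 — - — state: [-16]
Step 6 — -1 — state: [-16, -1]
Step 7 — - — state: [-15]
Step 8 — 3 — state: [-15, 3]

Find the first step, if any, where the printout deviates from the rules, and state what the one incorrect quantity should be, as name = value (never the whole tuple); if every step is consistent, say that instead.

step 3, top = -24

Step 1: push 3: top = 3 — same as recorded.
Step 2: push -8: top = -8 — in agreement.
Step 3: 3 * -8 = -24 — first mismatch against the printout.
The audit stops at step 3: the recorded entry is wrong and should be top = -24.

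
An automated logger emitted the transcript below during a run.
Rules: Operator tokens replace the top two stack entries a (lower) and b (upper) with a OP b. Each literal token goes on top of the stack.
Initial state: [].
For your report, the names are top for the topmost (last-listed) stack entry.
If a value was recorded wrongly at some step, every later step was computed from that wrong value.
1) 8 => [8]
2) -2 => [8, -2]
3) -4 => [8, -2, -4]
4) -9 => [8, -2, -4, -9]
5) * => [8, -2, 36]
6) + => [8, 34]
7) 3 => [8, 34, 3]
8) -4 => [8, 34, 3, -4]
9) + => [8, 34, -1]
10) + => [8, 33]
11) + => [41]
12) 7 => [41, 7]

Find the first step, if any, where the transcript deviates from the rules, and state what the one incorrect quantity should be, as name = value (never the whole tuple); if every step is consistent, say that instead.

1. push 8: top = 8 (matches)
2. push -2: top = -2 (no discrepancy)
3. push -4: top = -4 (matches)
4. push -9: top = -9 (consistent with the transcript)
5. -4 * -9 = 36 (exactly as logged)
6. -2 + 36 = 34 (matches)
7. push 3: top = 3 (no discrepancy)
8. push -4: top = -4 (checks out)
9. 3 + -4 = -1 (consistent with the transcript)
10. 34 + -1 = 33 (no discrepancy)
11. 8 + 33 = 41 (no discrepancy)
12. push 7: top = 7 (checks out)
The whole run recomputes cleanly — no discrepancies.

no error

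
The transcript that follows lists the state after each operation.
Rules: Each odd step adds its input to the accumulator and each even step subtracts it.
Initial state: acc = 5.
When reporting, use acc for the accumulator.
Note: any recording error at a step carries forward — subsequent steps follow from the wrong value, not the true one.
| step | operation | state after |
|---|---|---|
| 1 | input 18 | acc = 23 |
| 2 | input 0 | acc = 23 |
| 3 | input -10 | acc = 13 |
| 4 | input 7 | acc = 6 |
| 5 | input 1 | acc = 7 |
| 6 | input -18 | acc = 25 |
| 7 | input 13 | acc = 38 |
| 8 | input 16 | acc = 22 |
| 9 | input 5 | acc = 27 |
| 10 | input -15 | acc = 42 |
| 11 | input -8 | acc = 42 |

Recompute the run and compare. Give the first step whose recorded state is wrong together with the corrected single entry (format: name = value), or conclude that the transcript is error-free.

step 11, acc = 34

Recomputing the run from the initial state:
step 1: acc = 23
step 2: acc = 23
step 3: acc = 13
step 4: acc = 6
step 5: acc = 7
step 6: acc = 25
step 7: acc = 38
step 8: acc = 22
step 9: acc = 27
step 10: acc = 42
step 11: acc = 34
The first disagreement with the transcript is at step 11, where the value should be acc = 34.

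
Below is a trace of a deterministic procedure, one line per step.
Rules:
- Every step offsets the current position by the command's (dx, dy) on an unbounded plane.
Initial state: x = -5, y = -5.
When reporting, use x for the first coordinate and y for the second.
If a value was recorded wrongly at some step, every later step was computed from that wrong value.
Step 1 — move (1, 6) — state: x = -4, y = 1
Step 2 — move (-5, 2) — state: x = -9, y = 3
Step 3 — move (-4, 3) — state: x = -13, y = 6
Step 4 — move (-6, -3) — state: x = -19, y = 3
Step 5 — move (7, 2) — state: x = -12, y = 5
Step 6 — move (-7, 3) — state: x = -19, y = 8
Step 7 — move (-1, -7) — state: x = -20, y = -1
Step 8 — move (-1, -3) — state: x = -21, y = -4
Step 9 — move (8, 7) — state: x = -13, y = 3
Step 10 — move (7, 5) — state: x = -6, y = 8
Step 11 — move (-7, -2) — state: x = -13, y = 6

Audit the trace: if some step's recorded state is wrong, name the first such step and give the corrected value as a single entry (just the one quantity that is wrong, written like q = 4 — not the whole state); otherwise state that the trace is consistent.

1. x = -5 + (1) = -4, y = -5 + (6) = 1 (consistent with the trace)
2. x = -4 + (-5) = -9, y = 1 + (2) = 3 (confirmed correct)
3. x = -9 + (-4) = -13, y = 3 + (3) = 6 (verified)
4. x = -13 + (-6) = -19, y = 6 + (-3) = 3 (no discrepancy)
5. x = -19 + (7) = -12, y = 3 + (2) = 5 (in agreement)
6. x = -12 + (-7) = -19, y = 5 + (3) = 8 (no discrepancy)
7. x = -19 + (-1) = -20, y = 8 + (-7) = 1 (the entry is off here)
The earliest wrong entry is at step 7: it should read y = 1.

step 7, y = 1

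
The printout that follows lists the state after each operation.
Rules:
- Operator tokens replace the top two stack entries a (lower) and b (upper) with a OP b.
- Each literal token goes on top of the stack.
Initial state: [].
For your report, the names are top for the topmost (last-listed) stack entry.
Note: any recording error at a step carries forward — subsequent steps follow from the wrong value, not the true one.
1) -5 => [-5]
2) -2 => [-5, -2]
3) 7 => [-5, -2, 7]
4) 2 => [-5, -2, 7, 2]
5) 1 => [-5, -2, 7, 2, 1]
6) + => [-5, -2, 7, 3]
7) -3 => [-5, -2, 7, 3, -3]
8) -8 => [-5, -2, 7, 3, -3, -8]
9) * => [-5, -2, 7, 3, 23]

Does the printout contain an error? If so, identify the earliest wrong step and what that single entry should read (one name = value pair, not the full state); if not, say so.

step 9, top = 24

Recomputing the run from the initial state:
step 1: [-5]
step 2: [-5, -2]
step 3: [-5, -2, 7]
step 4: [-5, -2, 7, 2]
step 5: [-5, -2, 7, 2, 1]
step 6: [-5, -2, 7, 3]
step 7: [-5, -2, 7, 3, -3]
step 8: [-5, -2, 7, 3, -3, -8]
step 9: [-5, -2, 7, 3, 24]
The first disagreement with the printout is at step 9, where the value should be top = 24.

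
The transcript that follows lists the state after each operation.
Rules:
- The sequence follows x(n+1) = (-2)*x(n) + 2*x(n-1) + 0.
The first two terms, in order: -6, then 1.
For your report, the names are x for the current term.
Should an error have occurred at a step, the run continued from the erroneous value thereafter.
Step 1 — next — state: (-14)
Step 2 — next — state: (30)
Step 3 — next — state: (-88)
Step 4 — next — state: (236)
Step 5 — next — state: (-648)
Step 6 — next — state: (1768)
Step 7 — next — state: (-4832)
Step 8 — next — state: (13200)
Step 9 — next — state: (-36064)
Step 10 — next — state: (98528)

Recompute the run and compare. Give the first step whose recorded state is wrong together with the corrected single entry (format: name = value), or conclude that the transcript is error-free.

Recomputing the run from the initial state:
step 1: x = -14
step 2: x = 30
step 3: x = -88
step 4: x = 236
step 5: x = -648
step 6: x = 1768
step 7: x = -4832
step 8: x = 13200
step 9: x = -36064
step 10: x = 98528
This matches the transcript at every step.

no error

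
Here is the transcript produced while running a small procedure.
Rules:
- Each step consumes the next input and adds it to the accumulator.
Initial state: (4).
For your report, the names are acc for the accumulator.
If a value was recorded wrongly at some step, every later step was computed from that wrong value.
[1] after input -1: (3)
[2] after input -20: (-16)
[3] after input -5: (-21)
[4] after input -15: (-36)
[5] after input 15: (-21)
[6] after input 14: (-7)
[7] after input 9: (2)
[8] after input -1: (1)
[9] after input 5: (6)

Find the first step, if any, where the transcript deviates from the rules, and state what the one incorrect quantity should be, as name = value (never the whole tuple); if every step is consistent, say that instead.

step 2, acc = -17

step 1: acc = 4 + -1 = 3 -> agrees with the transcript
step 2: acc = 3 + -20 = -17 -> the transcript has a different value
The audit stops at step 2: the recorded entry is wrong and should be acc = -17.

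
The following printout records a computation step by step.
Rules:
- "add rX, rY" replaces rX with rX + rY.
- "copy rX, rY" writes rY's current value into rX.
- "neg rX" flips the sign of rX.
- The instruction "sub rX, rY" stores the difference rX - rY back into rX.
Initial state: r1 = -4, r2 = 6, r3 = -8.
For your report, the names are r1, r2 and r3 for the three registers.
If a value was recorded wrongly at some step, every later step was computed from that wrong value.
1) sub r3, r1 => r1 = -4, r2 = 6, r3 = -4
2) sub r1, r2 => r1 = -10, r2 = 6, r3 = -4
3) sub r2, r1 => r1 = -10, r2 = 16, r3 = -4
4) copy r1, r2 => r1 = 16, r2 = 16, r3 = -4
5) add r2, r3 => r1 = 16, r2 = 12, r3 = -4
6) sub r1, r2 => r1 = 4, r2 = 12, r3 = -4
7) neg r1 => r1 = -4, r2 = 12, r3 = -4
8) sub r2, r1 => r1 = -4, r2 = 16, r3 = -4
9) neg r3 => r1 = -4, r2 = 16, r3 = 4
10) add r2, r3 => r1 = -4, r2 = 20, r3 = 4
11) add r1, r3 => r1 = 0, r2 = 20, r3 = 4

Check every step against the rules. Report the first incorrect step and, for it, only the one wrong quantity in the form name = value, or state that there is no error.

1. r3 = -8 - -4 = -4 (no discrepancy)
2. r1 = -4 - 6 = -10 (matches)
3. r2 = 6 - -10 = 16 (exactly as logged)
4. r1 = 16 (matches)
5. r2 = 16 + -4 = 12 (verified)
6. r1 = 16 - 12 = 4 (matches)
7. r1 = -(4) = -4 (exactly as logged)
8. r2 = 12 - -4 = 16 (same as recorded)
9. r3 = -(-4) = 4 (confirmed correct)
10. r2 = 16 + 4 = 20 (matches)
11. r1 = -4 + 4 = 0 (checks out)
No step deviates from the rules.

no error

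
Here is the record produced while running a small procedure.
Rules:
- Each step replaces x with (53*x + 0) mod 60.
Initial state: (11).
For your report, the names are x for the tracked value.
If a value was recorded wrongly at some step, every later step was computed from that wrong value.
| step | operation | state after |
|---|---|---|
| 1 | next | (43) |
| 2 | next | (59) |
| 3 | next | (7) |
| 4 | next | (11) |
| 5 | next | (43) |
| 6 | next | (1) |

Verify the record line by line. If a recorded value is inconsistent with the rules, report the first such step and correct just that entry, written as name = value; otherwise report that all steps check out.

step 6, x = 59

Recomputing the run from the initial state:
step 1: x = 43
step 2: x = 59
step 3: x = 7
step 4: x = 11
step 5: x = 43
step 6: x = 59
The first disagreement with the record is at step 6, where the value should be x = 59.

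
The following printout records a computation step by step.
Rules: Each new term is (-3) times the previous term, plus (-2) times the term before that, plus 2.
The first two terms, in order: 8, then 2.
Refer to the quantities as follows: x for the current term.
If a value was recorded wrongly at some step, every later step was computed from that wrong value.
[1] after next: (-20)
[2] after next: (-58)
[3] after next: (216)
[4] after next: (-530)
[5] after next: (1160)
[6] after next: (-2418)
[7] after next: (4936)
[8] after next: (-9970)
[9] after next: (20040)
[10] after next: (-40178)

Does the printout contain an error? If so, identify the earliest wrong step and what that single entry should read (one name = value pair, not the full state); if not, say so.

Recomputing the run from the initial state:
step 1: x = -20
step 2: x = 58
step 3: x = -132
step 4: x = 282
step 5: x = -580
step 6: x = 1178
step 7: x = -2372
step 8: x = 4762
step 9: x = -9540
step 10: x = 19098
The first disagreement with the printout is at step 2, where the value should be x = 58.

step 2, x = 58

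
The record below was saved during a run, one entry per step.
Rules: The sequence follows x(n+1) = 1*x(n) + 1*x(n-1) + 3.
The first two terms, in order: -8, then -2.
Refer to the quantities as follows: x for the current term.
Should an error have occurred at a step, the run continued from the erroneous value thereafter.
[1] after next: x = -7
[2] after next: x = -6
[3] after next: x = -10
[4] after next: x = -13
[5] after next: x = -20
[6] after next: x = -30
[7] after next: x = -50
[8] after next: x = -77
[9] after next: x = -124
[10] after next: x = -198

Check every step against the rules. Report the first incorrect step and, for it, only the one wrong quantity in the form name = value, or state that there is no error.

step 7, x = -47

1. x = 1*(-2) + (1)*(-8) + (3) = -7 (agrees with the record)
2. x = 1*(-7) + (1)*(-2) + (3) = -6 (checks out)
3. x = 1*(-6) + (1)*(-7) + (3) = -10 (in agreement)
4. x = 1*(-10) + (1)*(-6) + (3) = -13 (exactly as logged)
5. x = 1*(-13) + (1)*(-10) + (3) = -20 (consistent with the record)
6. x = 1*(-20) + (1)*(-13) + (3) = -30 (consistent with the record)
7. x = 1*(-30) + (1)*(-20) + (3) = -47 (the recorded entry deviates here)
The audit stops at step 7: the recorded entry is wrong and should be x = -47.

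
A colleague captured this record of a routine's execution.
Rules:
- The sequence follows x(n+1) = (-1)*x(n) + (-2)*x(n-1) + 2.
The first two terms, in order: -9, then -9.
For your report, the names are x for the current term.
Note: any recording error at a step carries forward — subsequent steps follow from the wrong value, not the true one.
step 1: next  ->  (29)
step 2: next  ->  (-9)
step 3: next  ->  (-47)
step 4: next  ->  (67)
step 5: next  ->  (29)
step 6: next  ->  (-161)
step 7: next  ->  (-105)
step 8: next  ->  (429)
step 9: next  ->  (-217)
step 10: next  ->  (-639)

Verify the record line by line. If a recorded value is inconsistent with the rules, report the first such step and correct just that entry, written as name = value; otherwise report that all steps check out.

step 7, x = 105

Recomputing the run from the initial state:
step 1: x = 29
step 2: x = -9
step 3: x = -47
step 4: x = 67
step 5: x = 29
step 6: x = -161
step 7: x = 105
step 8: x = 219
step 9: x = -427
step 10: x = -9
The first disagreement with the record is at step 7, where the value should be x = 105.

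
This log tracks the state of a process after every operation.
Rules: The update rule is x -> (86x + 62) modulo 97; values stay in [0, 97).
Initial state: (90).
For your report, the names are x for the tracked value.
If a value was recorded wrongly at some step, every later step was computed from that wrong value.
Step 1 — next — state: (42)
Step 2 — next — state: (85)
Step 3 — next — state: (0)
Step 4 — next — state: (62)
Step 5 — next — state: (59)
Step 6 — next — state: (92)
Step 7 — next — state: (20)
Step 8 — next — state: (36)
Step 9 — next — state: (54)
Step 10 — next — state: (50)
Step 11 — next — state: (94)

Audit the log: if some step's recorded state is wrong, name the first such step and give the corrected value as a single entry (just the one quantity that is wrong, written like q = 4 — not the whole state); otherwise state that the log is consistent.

no error

Step 1: x = (86*90 + 62) mod 97 = 42 — exactly as logged.
Step 2: x = (86*42 + 62) mod 97 = 85 — same as recorded.
Step 3: x = (86*85 + 62) mod 97 = 0 — matches.
Step 4: x = (86*0 + 62) mod 97 = 62 — same as recorded.
Step 5: x = (86*62 + 62) mod 97 = 59 — checks out.
Step 6: x = (86*59 + 62) mod 97 = 92 — verified.
Step 7: x = (86*92 + 62) mod 97 = 20 — in agreement.
Step 8: x = (86*20 + 62) mod 97 = 36 — exactly as logged.
Step 9: x = (86*36 + 62) mod 97 = 54 — consistent with the log.
Step 10: x = (86*54 + 62) mod 97 = 50 — same as recorded.
Step 11: x = (86*50 + 62) mod 97 = 94 — same as recorded.
No step deviates from the rules.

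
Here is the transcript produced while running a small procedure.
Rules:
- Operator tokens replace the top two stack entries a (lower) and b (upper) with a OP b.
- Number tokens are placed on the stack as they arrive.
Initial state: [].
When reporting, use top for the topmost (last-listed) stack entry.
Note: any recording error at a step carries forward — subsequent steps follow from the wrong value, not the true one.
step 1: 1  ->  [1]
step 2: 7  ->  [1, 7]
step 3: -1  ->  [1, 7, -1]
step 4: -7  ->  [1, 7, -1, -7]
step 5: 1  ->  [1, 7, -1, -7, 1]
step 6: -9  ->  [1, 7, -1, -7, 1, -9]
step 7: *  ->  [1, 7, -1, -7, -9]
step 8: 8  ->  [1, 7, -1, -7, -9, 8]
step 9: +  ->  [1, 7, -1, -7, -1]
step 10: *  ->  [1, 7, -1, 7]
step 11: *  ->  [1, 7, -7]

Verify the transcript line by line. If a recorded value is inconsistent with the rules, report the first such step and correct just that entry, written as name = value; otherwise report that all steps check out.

no error

Recomputing the run from the initial state:
step 1: [1]
step 2: [1, 7]
step 3: [1, 7, -1]
step 4: [1, 7, -1, -7]
step 5: [1, 7, -1, -7, 1]
step 6: [1, 7, -1, -7, 1, -9]
step 7: [1, 7, -1, -7, -9]
step 8: [1, 7, -1, -7, -9, 8]
step 9: [1, 7, -1, -7, -1]
step 10: [1, 7, -1, 7]
step 11: [1, 7, -7]
This matches the transcript at every step.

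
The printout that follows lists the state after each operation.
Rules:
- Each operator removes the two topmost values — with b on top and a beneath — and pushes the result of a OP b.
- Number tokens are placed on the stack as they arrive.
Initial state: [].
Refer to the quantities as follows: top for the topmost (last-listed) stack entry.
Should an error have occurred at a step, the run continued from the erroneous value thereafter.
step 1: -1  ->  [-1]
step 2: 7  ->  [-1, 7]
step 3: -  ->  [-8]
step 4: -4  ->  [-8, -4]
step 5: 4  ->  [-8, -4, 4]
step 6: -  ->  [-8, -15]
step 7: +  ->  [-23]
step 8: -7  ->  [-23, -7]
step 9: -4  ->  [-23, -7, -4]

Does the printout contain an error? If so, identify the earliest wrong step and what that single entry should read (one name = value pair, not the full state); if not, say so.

Step 1: push -1: top = -1 — checks out.
Step 2: push 7: top = 7 — no discrepancy.
Step 3: -1 - 7 = -8 — exactly as logged.
Step 4: push -4: top = -4 — matches.
Step 5: push 4: top = 4 — confirmed correct.
Step 6: -4 - 4 = -8 — a discrepancy with the printout.
First deviation found at step 6; the corrected entry is top = -8.

step 6, top = -8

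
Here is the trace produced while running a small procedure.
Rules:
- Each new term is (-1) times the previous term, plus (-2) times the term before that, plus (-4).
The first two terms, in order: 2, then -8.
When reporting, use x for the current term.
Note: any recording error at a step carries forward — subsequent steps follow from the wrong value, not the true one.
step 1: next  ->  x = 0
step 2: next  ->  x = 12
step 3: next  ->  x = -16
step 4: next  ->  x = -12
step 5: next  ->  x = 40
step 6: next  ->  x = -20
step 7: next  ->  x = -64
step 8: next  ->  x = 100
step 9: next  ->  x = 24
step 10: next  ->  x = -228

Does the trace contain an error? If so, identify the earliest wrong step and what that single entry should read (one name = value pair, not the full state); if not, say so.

step 1: x = -1*(-8) + (-2)*(2) + (-4) = 0 -> confirmed correct
step 2: x = -1*(0) + (-2)*(-8) + (-4) = 12 -> no discrepancy
step 3: x = -1*(12) + (-2)*(0) + (-4) = -16 -> exactly as logged
step 4: x = -1*(-16) + (-2)*(12) + (-4) = -12 -> matches
step 5: x = -1*(-12) + (-2)*(-16) + (-4) = 40 -> agrees with the trace
step 6: x = -1*(40) + (-2)*(-12) + (-4) = -20 -> confirmed correct
step 7: x = -1*(-20) + (-2)*(40) + (-4) = -64 -> no discrepancy
step 8: x = -1*(-64) + (-2)*(-20) + (-4) = 100 -> same as recorded
step 9: x = -1*(100) + (-2)*(-64) + (-4) = 24 -> in agreement
step 10: x = -1*(24) + (-2)*(100) + (-4) = -228 -> same as recorded
All entries verified; no error found.

no error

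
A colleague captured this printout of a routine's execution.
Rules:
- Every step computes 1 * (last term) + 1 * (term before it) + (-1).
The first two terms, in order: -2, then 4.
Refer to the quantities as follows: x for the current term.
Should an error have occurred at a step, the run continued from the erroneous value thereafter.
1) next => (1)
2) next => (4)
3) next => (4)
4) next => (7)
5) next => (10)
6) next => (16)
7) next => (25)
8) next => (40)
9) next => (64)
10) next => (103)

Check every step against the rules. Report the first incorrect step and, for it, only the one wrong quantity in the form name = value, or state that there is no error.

Recomputing the run from the initial state:
step 1: x = 1
step 2: x = 4
step 3: x = 4
step 4: x = 7
step 5: x = 10
step 6: x = 16
step 7: x = 25
step 8: x = 40
step 9: x = 64
step 10: x = 103
This matches the printout at every step.

no error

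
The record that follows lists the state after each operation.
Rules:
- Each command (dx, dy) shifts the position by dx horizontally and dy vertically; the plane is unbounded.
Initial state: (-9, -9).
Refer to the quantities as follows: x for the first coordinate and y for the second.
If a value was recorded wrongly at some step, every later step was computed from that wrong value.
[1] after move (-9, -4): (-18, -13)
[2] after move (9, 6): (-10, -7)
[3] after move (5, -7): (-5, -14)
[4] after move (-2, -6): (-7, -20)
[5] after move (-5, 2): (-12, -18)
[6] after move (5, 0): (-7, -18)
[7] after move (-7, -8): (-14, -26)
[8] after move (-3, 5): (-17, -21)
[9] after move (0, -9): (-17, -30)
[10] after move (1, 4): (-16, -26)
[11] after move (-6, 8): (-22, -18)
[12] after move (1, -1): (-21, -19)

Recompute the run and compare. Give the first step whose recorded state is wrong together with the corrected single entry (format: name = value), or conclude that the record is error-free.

step 2, x = -9

Step 1: x = -9 + (-9) = -18, y = -9 + (-4) = -13 — same as recorded.
Step 2: x = -18 + (9) = -9, y = -13 + (6) = -7 — the record disagrees here.
The earliest wrong entry is at step 2: it should read x = -9.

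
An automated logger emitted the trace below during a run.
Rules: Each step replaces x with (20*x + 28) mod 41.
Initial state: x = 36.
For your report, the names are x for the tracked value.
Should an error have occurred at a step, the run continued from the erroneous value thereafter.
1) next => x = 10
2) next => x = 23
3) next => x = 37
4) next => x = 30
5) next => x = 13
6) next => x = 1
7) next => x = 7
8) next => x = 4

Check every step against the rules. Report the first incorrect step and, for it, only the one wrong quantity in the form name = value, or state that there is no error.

no error

step 1: x = (20*36 + 28) mod 41 = 10 -> checks out
step 2: x = (20*10 + 28) mod 41 = 23 -> same as recorded
step 3: x = (20*23 + 28) mod 41 = 37 -> consistent with the trace
step 4: x = (20*37 + 28) mod 41 = 30 -> matches
step 5: x = (20*30 + 28) mod 41 = 13 -> exactly as logged
step 6: x = (20*13 + 28) mod 41 = 1 -> consistent with the trace
step 7: x = (20*1 + 28) mod 41 = 7 -> checks out
step 8: x = (20*7 + 28) mod 41 = 4 -> checks out
All steps check out; nothing to correct.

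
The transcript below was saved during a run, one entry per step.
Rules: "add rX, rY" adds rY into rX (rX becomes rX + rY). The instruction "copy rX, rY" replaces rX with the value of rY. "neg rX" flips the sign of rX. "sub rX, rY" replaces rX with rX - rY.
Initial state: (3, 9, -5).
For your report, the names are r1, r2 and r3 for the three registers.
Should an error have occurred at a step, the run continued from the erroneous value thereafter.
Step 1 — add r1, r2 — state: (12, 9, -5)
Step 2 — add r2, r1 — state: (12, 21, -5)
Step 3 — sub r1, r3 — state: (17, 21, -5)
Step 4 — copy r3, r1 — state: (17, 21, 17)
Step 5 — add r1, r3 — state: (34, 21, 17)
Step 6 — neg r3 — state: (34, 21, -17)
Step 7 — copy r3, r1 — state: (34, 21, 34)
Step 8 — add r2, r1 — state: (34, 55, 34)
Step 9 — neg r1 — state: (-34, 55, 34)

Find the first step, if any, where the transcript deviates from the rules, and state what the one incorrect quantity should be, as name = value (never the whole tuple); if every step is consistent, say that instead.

step 1: r1 = 3 + 9 = 12 -> no discrepancy
step 2: r2 = 9 + 12 = 21 -> exactly as logged
step 3: r1 = 12 - -5 = 17 -> consistent with the transcript
step 4: r3 = 17 -> consistent with the transcript
step 5: r1 = 17 + 17 = 34 -> in agreement
step 6: r3 = -(17) = -17 -> checks out
step 7: r3 = 34 -> no discrepancy
step 8: r2 = 21 + 34 = 55 -> confirmed correct
step 9: r1 = -(34) = -34 -> exactly as logged
Every step is consistent.

no error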